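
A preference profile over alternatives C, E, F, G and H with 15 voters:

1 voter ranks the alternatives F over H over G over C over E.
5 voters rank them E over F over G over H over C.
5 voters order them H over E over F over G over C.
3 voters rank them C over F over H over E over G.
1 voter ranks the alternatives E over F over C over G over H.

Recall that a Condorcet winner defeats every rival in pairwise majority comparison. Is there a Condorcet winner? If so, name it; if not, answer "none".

Pairwise majorities:
C vs E: C preferred on 1+3 = 4 ballots; E wins 11–4.
C vs F: C preferred on 3 ballots; F wins 12–3.
C vs G: 4 to 11, G.
C vs H: 3+1 = 4 for C, 11 for H — H by 11–4.
E vs F: E preferred on 5+5+1 = 11 ballots; E wins 11–4.
E vs G: E preferred on 5+5+3+1 = 14 ballots; E wins 14–1.
E vs H: 5+1 = 6 for E, 9 for H — H by 9–6.
F vs G: F preferred on 1+5+5+3+1 = 15 ballots; F wins 15–0.
F vs H: 10 to 5, F.
G vs H: G is ranked higher on 5+1 = 6 ballots, H on 9. H wins 9–6.
Every alternative loses at least once (C loses to E; E loses to H; F loses to E; G loses to E; H loses to F). The majority relation contains the cycle E > F > H > E, so there is no Condorcet winner.

none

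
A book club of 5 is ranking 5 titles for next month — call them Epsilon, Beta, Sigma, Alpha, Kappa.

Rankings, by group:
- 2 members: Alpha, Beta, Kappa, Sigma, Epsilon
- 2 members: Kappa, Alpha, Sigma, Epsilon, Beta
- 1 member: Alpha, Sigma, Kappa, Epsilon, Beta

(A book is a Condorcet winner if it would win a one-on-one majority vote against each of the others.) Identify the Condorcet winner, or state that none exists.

Alpha

Check each pair by majority over 5 ballots:
Epsilon vs Beta: Epsilon wins 3–2.
Epsilon vs Sigma: 0 for Epsilon, 5 for Sigma — Sigma by 5–0.
Epsilon vs Alpha: 0 to 5, Alpha.
Epsilon vs Kappa: 0 to 5, Kappa.
Beta vs Sigma: Beta preferred on 2 ballots; Sigma wins 3–2.
Beta vs Alpha: Beta is ranked higher on 0 ballots, Alpha on 5. Alpha wins 5–0.
Beta–Kappa: Kappa 3–2.
Sigma vs Alpha: Alpha wins 5–0.
Sigma–Kappa: Kappa 4–1.
Alpha vs Kappa: Alpha, 3–2.
Alpha wins every pairwise contest, so Alpha is the Condorcet winner.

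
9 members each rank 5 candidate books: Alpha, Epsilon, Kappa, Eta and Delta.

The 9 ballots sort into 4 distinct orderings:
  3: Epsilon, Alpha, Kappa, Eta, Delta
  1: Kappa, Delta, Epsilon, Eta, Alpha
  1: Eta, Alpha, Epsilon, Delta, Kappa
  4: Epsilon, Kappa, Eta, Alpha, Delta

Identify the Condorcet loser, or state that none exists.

Delta

Head-to-head results (9 members):
Alpha vs Epsilon: 1 for Alpha, 8 for Epsilon — Epsilon by 8–1.
Alpha vs Kappa: 4 to 5, Kappa.
Alpha–Eta: Eta 6–3.
Alpha vs Delta: 3+1+4 = 8 for Alpha, 1 for Delta — Alpha by 8–1.
Epsilon vs Kappa: Epsilon wins 8–1.
Epsilon vs Eta: Epsilon is ranked higher on 3+1+4 = 8 ballots, Eta on 1. Epsilon wins 8–1.
Epsilon vs Delta: Epsilon preferred on 3+1+4 = 8 ballots; Epsilon wins 8–1.
Kappa vs Eta: Kappa, 8–1.
Kappa vs Delta: Kappa is ranked higher on 3+1+4 = 8 ballots, Delta on 1. Kappa wins 8–1.
Eta vs Delta: 8 to 1, Eta.
Only Delta has no wins; Delta is the Condorcet loser.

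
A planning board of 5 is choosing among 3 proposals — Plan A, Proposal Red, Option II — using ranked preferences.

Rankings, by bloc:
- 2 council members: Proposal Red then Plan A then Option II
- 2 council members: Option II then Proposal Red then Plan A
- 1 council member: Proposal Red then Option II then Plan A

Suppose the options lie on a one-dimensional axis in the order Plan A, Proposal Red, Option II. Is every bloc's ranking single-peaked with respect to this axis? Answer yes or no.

yes

Axis positions: Plan A=1, Proposal Red=2, Option II=3.
Bloc 1 (peak Proposal Red at position 2): ranking walks positions 2-1-3, expanding outward from the peak — single-peaked.
Bloc 2 (peak Option II at position 3): ranking walks positions 3-2-1, expanding outward from the peak — single-peaked.
Bloc 3 (peak Proposal Red at position 2): ranking walks positions 2-3-1, expanding outward from the peak — single-peaked.
Every ranking is single-peaked on this axis.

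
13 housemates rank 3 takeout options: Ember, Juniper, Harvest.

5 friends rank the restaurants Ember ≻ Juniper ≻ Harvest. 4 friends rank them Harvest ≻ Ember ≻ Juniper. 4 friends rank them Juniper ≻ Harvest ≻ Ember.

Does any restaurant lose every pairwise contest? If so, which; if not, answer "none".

none

Pairwise majorities:
Ember vs Juniper: Ember, 9–4.
Ember vs Harvest: Ember is ranked higher on 5 ballots, Harvest on 8. Harvest wins 8–5.
Juniper vs Harvest: Juniper wins 9–4.
No restaurant is winless: Ember beats Juniper; Juniper beats Harvest; Harvest beats Ember. There is no Condorcet loser.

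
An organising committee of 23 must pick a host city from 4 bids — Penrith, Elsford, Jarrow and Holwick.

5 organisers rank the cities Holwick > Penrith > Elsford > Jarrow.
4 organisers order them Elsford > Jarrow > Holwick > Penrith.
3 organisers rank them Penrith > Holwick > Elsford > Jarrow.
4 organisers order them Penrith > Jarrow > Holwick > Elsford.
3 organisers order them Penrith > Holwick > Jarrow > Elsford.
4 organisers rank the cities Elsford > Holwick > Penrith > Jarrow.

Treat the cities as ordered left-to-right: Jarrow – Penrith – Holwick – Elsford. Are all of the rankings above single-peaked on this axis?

no

Axis positions: Jarrow=1, Penrith=2, Holwick=3, Elsford=4.
Cluster 1 (peak Holwick at position 3): ranking walks positions 3-2-4-1, expanding outward from the peak — single-peaked.
Cluster 2: ranking walks positions 4-1-3-2; Jarrow is ranked above Holwick even though Holwick lies between Jarrow and the peak Elsford on the axis — preferences dip and rise again. Not single-peaked.
Cluster 3 (peak Penrith at position 2): ranking walks positions 2-3-4-1, expanding outward from the peak — single-peaked.
Cluster 4 (peak Penrith at position 2): ranking walks positions 2-1-3-4, expanding outward from the peak — single-peaked.
Cluster 5 (peak Penrith at position 2): ranking walks positions 2-3-1-4, expanding outward from the peak — single-peaked.
Cluster 6 (peak Elsford at position 4): ranking walks positions 4-3-2-1, expanding outward from the peak — single-peaked.
Cluster 2 violates single-peakedness, so the profile is not single-peaked on this axis.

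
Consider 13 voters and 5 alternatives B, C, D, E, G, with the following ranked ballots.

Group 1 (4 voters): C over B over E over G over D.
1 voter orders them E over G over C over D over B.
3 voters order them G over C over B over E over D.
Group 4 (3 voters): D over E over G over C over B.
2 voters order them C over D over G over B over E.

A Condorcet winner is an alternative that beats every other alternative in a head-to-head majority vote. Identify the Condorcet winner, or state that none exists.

none

Check each pair by majority over 13 ballots:
B vs C: 0 to 13, C.
B vs D: 7 to 6, B.
B vs E: B is ranked higher on 4+3+2 = 9 ballots, E on 4. B wins 9–4.
B vs G: B preferred on 4 ballots; G wins 9–4.
C vs D: 10 to 3, C.
C vs E: 9 to 4, C.
C vs G: C is ranked higher on 4+2 = 6 ballots, G on 7. G wins 7–6.
D vs E: 3+2 = 5 for D, 8 for E — E by 8–5.
D vs G: 5 to 8, G.
E vs G: 4+1+3 = 8 for E, 5 for G — E by 8–5.
No alternative is unbeaten: B loses to C; C loses to G; D loses to B; E loses to B; G loses to E. In particular B > E > G > B is a majority cycle — no Condorcet winner exists.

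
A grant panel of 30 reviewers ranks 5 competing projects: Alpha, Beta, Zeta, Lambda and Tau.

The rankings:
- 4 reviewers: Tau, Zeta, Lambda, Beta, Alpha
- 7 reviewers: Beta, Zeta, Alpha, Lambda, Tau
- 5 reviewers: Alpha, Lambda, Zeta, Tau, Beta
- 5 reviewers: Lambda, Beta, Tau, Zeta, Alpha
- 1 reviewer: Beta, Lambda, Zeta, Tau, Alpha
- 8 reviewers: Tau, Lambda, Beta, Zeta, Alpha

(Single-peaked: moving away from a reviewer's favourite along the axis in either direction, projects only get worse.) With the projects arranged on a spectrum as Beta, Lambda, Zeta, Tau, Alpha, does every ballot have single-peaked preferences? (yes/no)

no

Axis positions: Beta=1, Lambda=2, Zeta=3, Tau=4, Alpha=5.
Cluster 1 (peak Tau at position 4): ranking walks positions 4-3-2-1-5, expanding outward from the peak — single-peaked.
Cluster 2: ranking walks positions 1-3-5-2-4; Zeta is ranked above Lambda even though Lambda lies between Zeta and the peak Beta on the axis — preferences dip and rise again. Not single-peaked.
Cluster 3: ranking walks positions 5-2-3-4-1; Lambda is ranked above Tau even though Tau lies between Lambda and the peak Alpha on the axis — preferences dip and rise again. Not single-peaked.
Cluster 4: ranking walks positions 2-1-4-3-5; Tau is ranked above Zeta even though Zeta lies between Tau and the peak Lambda on the axis — preferences dip and rise again. Not single-peaked.
Cluster 5 (peak Beta at position 1): ranking walks positions 1-2-3-4-5, expanding outward from the peak — single-peaked.
Cluster 6: ranking walks positions 4-2-1-3-5; Lambda is ranked above Zeta even though Zeta lies between Lambda and the peak Tau on the axis — preferences dip and rise again. Not single-peaked.
Cluster 2 violates single-peakedness, so the profile is not single-peaked on this axis.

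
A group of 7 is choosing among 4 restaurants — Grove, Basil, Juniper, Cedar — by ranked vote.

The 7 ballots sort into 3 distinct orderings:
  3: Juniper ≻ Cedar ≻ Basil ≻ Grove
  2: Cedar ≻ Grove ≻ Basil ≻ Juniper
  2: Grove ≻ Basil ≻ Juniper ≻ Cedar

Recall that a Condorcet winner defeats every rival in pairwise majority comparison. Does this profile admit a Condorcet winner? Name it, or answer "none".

none

Pairwise majorities:
Grove vs Basil: Grove preferred on 2+2 = 4 ballots; Grove wins 4–3.
Grove vs Juniper: 2+2 = 4 for Grove, 3 for Juniper — Grove by 4–3.
Grove–Cedar: Cedar 5–2.
Basil vs Juniper: Basil is ranked higher on 2+2 = 4 ballots, Juniper on 3. Basil wins 4–3.
Basil vs Cedar: Cedar wins 5–2.
Juniper vs Cedar: 5 to 2, Juniper.
No restaurant is unbeaten: Grove loses to Cedar; Basil loses to Grove; Juniper loses to Grove; Cedar loses to Juniper. In particular Grove > Juniper > Cedar > Grove is a majority cycle — no Condorcet winner exists.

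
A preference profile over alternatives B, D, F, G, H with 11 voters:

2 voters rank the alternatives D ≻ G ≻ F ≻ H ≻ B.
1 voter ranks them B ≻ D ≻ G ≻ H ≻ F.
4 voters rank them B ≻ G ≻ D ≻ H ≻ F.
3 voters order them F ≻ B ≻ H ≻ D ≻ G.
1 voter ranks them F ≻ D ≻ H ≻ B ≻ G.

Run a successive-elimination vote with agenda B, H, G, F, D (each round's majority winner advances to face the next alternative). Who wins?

Round 1: B vs H — 8–3, B advances.
Round 2: B vs G — 9–2, B advances.
Round 3: B vs F — 5–6, F advances.
Round 4: F vs D — 4–7, D advances.
The agenda winner is D.

D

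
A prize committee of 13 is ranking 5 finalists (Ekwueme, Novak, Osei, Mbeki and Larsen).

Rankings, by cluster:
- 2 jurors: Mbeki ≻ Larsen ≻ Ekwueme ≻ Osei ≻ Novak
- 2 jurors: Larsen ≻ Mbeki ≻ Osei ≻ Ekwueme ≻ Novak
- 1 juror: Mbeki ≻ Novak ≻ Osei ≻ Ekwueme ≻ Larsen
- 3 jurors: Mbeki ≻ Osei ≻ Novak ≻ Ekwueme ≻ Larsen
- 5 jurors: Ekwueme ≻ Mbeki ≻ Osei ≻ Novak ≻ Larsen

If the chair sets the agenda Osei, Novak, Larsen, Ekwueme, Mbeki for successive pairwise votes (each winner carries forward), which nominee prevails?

Mbeki

Round 1: Osei vs Novak — 12–1, Osei advances.
Round 2: Osei vs Larsen — 9–4, Osei advances.
Round 3: Osei vs Ekwueme — 6–7, Ekwueme advances.
Round 4: Ekwueme vs Mbeki — 5–8, Mbeki advances.
The agenda winner is Mbeki.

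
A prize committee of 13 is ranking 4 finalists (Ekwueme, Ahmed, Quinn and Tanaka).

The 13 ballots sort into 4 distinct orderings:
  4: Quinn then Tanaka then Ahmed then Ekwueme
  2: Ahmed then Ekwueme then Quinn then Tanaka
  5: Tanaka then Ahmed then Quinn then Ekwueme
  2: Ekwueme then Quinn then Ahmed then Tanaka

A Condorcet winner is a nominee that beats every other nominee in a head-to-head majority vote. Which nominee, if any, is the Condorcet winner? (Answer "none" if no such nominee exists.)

Pairwise majorities:
Ekwueme vs Ahmed: 2 to 11, Ahmed.
Ekwueme vs Quinn: Quinn, 9–4.
Ekwueme vs Tanaka: Ekwueme preferred on 2+2 = 4 ballots; Tanaka wins 9–4.
Ahmed vs Quinn: Ahmed wins 7–6.
Ahmed vs Tanaka: 2+2 = 4 for Ahmed, 9 for Tanaka — Tanaka by 9–4.
Quinn vs Tanaka: 4+2+2 = 8 for Quinn, 5 for Tanaka — Quinn by 8–5.
Each nominee drops at least one matchup (Ekwueme loses to Ahmed; Ahmed loses to Tanaka; Quinn loses to Ahmed; Tanaka loses to Quinn); the cycle Ahmed > Quinn > Tanaka > Ahmed rules out a Condorcet winner.

none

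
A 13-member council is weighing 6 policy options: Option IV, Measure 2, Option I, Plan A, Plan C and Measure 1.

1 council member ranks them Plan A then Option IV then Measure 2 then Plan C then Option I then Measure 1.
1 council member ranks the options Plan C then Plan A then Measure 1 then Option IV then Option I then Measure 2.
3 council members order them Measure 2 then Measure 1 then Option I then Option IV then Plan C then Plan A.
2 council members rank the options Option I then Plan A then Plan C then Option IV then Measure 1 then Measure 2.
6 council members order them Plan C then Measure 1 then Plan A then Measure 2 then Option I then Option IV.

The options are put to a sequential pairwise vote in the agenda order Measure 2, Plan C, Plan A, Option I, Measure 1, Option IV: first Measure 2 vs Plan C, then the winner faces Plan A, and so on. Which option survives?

Round 1: Measure 2 vs Plan C — 4–9, Plan C advances.
Round 2: Plan C vs Plan A — 10–3, Plan C advances.
Round 3: Plan C vs Option I — 8–5, Plan C advances.
Round 4: Plan C vs Measure 1 — 10–3, Plan C advances.
Round 5: Plan C vs Option IV — 9–4, Plan C advances.
The agenda winner is Plan C.

Plan C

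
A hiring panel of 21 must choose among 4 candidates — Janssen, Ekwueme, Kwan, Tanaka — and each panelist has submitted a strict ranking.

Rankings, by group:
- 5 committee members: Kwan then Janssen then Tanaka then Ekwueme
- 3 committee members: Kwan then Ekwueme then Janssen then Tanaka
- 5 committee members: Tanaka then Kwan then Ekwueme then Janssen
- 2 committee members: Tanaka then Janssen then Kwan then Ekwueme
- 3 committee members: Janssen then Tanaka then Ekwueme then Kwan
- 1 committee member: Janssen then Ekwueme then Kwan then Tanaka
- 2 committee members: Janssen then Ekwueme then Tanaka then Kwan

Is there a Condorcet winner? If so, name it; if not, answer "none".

Check each pair by majority over 21 ballots:
Janssen vs Ekwueme: Janssen preferred on 5+2+3+1+2 = 13 ballots; Janssen wins 13–8.
Janssen vs Kwan: 8 to 13, Kwan.
Janssen vs Tanaka: 5+3+3+1+2 = 14 for Janssen, 7 for Tanaka — Janssen by 14–7.
Ekwueme vs Kwan: Ekwueme is ranked higher on 3+1+2 = 6 ballots, Kwan on 15. Kwan wins 15–6.
Ekwueme vs Tanaka: Ekwueme is ranked higher on 3+1+2 = 6 ballots, Tanaka on 15. Tanaka wins 15–6.
Kwan vs Tanaka: 5+3+1 = 9 for Kwan, 12 for Tanaka — Tanaka by 12–9.
Every candidate loses at least once (Janssen loses to Kwan; Ekwueme loses to Janssen; Kwan loses to Tanaka; Tanaka loses to Janssen). The majority relation contains the cycle Janssen > Tanaka > Kwan > Janssen, so there is no Condorcet winner.

none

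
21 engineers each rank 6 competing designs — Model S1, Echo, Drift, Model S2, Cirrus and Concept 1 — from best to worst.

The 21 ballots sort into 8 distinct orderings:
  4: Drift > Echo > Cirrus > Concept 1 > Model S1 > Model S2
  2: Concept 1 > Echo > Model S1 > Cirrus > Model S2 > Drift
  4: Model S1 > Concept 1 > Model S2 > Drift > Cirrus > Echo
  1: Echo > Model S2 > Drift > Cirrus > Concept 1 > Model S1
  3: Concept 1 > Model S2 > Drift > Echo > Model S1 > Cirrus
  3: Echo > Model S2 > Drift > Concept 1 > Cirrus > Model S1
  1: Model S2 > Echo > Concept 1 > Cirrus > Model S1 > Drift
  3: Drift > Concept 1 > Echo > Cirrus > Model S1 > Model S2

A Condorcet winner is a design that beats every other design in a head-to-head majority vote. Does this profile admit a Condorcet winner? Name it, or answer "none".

Pairwise majorities:
Model S1 vs Echo: 4 for Model S1, 17 for Echo — Echo by 17–4.
Model S1 vs Drift: Model S1 preferred on 2+4+1 = 7 ballots; Drift wins 14–7.
Model S1 vs Model S2: Model S1 is ranked higher on 4+2+4+3 = 13 ballots, Model S2 on 8. Model S1 wins 13–8.
Model S1 vs Cirrus: Model S1 preferred on 2+4+3 = 9 ballots; Cirrus wins 12–9.
Model S1 vs Concept 1: Model S1 preferred on 4 ballots; Concept 1 wins 17–4.
Echo vs Drift: Echo preferred on 2+1+3+1 = 7 ballots; Drift wins 14–7.
Echo vs Model S2: 4+2+1+3+3 = 13 for Echo, 8 for Model S2 — Echo by 13–8.
Echo vs Cirrus: 17 for Echo, 4 for Cirrus — Echo by 17–4.
Echo vs Concept 1: Echo preferred on 4+1+3+1 = 9 ballots; Concept 1 wins 12–9.
Drift vs Model S2: 4+3 = 7 for Drift, 14 for Model S2 — Model S2 by 14–7.
Drift vs Cirrus: 4+4+1+3+3+3 = 18 for Drift, 3 for Cirrus — Drift by 18–3.
Drift vs Concept 1: Drift preferred on 4+1+3+3 = 11 ballots; Drift wins 11–10.
Model S2 vs Cirrus: 12 to 9, Model S2.
Model S2 vs Concept 1: 1+3+1 = 5 for Model S2, 16 for Concept 1 — Concept 1 by 16–5.
Cirrus vs Concept 1: Cirrus is ranked higher on 4+1 = 5 ballots, Concept 1 on 16. Concept 1 wins 16–5.
Each design drops at least one matchup (Model S1 loses to Echo; Echo loses to Drift; Drift loses to Model S2; Model S2 loses to Model S1; Cirrus loses to Echo; Concept 1 loses to Drift); the cycle Model S1 beats Model S2 beats Drift beats Model S1 rules out a Condorcet winner.

none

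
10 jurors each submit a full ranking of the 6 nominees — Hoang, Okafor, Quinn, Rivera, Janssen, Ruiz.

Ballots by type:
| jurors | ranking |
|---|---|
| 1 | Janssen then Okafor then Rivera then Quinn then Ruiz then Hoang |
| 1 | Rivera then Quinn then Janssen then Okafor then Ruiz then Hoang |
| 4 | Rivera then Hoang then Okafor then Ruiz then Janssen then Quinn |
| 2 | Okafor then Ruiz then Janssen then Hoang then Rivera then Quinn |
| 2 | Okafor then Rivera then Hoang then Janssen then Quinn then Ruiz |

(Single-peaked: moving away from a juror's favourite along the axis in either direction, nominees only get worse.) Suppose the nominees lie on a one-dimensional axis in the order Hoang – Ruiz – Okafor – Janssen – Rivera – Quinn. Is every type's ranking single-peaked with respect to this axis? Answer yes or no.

Axis positions: Hoang=1, Ruiz=2, Okafor=3, Janssen=4, Rivera=5, Quinn=6.
Type 1 (peak Janssen at position 4): ranking walks positions 4-3-5-6-2-1, expanding outward from the peak — single-peaked.
Type 2 (peak Rivera at position 5): ranking walks positions 5-6-4-3-2-1, expanding outward from the peak — single-peaked.
Type 3: ranking walks positions 5-1-3-2-4-6; Hoang is ranked above Janssen even though Janssen lies between Hoang and the peak Rivera on the axis — preferences dip and rise again. Not single-peaked.
Type 4 (peak Okafor at position 3): ranking walks positions 3-2-4-1-5-6, expanding outward from the peak — single-peaked.
Type 5: ranking walks positions 3-5-1-4-6-2; Rivera is ranked above Janssen even though Janssen lies between Rivera and the peak Okafor on the axis — preferences dip and rise again. Not single-peaked.
Type 3 violates single-peakedness, so the profile is not single-peaked on this axis.

no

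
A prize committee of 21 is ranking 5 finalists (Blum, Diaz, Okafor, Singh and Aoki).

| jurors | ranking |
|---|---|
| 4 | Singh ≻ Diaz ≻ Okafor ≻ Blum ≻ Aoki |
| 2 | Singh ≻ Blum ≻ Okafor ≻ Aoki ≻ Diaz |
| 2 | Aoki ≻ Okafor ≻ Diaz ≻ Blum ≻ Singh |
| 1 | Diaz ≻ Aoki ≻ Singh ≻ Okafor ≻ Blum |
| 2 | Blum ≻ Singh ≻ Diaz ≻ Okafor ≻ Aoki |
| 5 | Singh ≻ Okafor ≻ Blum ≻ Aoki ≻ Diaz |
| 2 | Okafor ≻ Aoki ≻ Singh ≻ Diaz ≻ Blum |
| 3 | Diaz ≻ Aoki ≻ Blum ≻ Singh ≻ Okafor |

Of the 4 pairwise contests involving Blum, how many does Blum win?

1

Blum against each rival (21 jurors):
Blum vs Diaz: Diaz wins 12–9.
Blum vs Okafor: Okafor wins 14–7.
Blum vs Singh: Singh, 14–7.
Blum vs Aoki: Blum, 13–8.
Blum beats Aoki; loses to Diaz, Okafor, Singh — 1 pairwise win.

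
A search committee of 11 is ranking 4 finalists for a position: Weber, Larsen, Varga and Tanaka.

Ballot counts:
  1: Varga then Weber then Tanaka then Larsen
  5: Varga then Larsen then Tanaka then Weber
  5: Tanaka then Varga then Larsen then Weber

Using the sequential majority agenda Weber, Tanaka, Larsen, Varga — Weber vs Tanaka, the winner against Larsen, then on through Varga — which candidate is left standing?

Varga

Round 1: Weber vs Tanaka — 1–10, Tanaka advances.
Round 2: Tanaka vs Larsen — 6–5, Tanaka advances.
Round 3: Tanaka vs Varga — 5–6, Varga advances.
The agenda winner is Varga.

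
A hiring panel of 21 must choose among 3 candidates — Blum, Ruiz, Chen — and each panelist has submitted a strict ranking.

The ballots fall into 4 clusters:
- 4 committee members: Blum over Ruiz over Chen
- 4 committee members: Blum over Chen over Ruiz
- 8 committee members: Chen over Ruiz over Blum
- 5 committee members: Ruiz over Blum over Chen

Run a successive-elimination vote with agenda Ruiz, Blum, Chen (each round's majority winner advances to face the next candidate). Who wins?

Chen

Round 1: Ruiz vs Blum — 13–8, Ruiz advances.
Round 2: Ruiz vs Chen — 9–12, Chen advances.
The agenda winner is Chen.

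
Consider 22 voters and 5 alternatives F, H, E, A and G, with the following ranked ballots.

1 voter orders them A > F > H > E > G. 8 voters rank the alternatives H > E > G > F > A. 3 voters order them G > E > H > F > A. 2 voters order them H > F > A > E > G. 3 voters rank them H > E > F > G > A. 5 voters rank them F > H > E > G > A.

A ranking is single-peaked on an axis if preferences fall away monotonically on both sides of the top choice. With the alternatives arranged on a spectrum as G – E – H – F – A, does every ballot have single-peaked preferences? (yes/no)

Axis positions: G=1, E=2, H=3, F=4, A=5.
Group 1 (peak A at position 5): ranking walks positions 5-4-3-2-1, expanding outward from the peak — single-peaked.
Group 2 (peak H at position 3): ranking walks positions 3-2-1-4-5, expanding outward from the peak — single-peaked.
Group 3 (peak G at position 1): ranking walks positions 1-2-3-4-5, expanding outward from the peak — single-peaked.
Group 4 (peak H at position 3): ranking walks positions 3-4-5-2-1, expanding outward from the peak — single-peaked.
Group 5 (peak H at position 3): ranking walks positions 3-2-4-1-5, expanding outward from the peak — single-peaked.
Group 6 (peak F at position 4): ranking walks positions 4-3-2-1-5, expanding outward from the peak — single-peaked.
Every ranking is single-peaked on this axis.

yes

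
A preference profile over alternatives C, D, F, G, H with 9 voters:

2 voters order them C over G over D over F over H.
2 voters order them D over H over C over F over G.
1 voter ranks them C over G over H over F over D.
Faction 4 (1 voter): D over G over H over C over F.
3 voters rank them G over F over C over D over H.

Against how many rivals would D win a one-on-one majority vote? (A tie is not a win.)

2

D against each rival (9 voters):
D–C: C 6–3.
D vs F: D is ranked higher on 2+2+1 = 5 ballots, F on 4. D wins 5–4.
D vs G: 2+1 = 3 for D, 6 for G — G by 6–3.
D vs H: D is ranked higher on 2+2+1+3 = 8 ballots, H on 1. D wins 8–1.
D beats F, H; loses to C, G — 2 pairwise wins.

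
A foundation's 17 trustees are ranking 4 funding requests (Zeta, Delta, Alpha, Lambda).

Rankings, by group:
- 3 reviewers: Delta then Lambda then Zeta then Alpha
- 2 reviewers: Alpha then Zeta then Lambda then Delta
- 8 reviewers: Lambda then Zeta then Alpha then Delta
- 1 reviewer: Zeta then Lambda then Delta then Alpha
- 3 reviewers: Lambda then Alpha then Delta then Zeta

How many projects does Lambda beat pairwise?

3

Lambda against each rival (17 reviewers):
Lambda–Zeta: Lambda 14–3.
Lambda vs Delta: Lambda preferred on 2+8+1+3 = 14 ballots; Lambda wins 14–3.
Lambda vs Alpha: 15 to 2, Lambda.
Lambda beats Zeta, Delta, Alpha — 3 pairwise wins.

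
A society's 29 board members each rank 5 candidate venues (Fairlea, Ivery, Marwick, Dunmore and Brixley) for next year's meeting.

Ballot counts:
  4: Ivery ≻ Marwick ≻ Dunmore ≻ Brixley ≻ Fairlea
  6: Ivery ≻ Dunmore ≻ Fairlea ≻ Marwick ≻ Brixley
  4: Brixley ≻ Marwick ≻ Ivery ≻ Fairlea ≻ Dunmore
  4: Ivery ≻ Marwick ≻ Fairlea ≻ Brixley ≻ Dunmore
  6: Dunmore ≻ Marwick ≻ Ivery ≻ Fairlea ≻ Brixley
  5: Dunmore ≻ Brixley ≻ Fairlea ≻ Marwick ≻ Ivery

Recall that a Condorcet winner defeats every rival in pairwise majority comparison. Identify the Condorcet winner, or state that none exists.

Pairwise majorities:
Fairlea vs Ivery: Ivery, 24–5.
Fairlea–Marwick: Marwick 18–11.
Fairlea vs Dunmore: Dunmore, 21–8.
Fairlea vs Brixley: Fairlea, 16–13.
Ivery–Marwick: Marwick 15–14.
Ivery–Dunmore: Ivery 18–11.
Ivery vs Brixley: Ivery wins 20–9.
Marwick–Dunmore: Dunmore 17–12.
Marwick vs Brixley: Marwick wins 20–9.
Dunmore vs Brixley: Dunmore, 21–8.
Each city drops at least one matchup (Fairlea loses to Ivery; Ivery loses to Marwick; Marwick loses to Dunmore; Dunmore loses to Ivery; Brixley loses to Fairlea); the cycle Ivery → Dunmore → Marwick → Ivery rules out a Condorcet winner.

none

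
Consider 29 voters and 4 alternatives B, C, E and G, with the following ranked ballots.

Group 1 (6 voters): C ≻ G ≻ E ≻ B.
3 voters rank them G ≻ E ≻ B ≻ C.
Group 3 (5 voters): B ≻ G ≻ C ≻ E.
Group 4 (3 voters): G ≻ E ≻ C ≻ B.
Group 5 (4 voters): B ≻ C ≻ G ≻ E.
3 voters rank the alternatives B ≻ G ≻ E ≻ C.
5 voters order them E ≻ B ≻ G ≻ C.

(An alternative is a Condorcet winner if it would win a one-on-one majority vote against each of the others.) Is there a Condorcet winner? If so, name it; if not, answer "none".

Check each pair by majority over 29 ballots:
B vs C: B, 20–9.
B vs E: E, 17–12.
B–G: B 17–12.
C–E: C 15–14.
C vs G: G wins 19–10.
E vs G: G wins 24–5.
Each alternative drops at least one matchup (B loses to E; C loses to B; E loses to C; G loses to B); the cycle B beats C beats E beats B rules out a Condorcet winner.

none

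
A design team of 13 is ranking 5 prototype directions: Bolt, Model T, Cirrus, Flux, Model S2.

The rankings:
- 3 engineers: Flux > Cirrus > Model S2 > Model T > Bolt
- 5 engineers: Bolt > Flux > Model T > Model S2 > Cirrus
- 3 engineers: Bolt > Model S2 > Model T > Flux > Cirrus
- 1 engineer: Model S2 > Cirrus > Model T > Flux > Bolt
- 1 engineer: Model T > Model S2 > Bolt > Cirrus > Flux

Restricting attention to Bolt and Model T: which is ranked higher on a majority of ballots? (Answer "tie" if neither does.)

Bolt

Ballots ranking Bolt above Model T: 5 + 3 = 8.
Ballots ranking Model T above Bolt: 13 − 8 = 5.
Bolt wins the head-to-head 8–5.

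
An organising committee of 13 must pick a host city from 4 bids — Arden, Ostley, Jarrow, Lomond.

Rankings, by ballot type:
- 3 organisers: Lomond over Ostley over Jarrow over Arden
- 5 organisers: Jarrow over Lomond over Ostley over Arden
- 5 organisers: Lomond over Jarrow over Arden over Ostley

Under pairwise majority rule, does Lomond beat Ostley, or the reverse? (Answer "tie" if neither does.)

Ballots ranking Lomond above Ostley: 3 + 5 + 5 = 13.
Ballots ranking Ostley above Lomond: 13 − 13 = 0.
Lomond wins the head-to-head 13–0.

Lomond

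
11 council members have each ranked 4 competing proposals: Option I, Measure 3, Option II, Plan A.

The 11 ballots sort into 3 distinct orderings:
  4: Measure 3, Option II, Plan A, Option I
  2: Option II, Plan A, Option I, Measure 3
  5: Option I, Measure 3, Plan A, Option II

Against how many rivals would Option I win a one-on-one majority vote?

1

Option I against each rival (11 council members):
Option I vs Measure 3: Option I wins 7–4.
Option I vs Option II: Option I preferred on 5 ballots; Option II wins 6–5.
Option I vs Plan A: 5 to 6, Plan A.
Option I beats Measure 3; loses to Option II, Plan A — 1 pairwise win.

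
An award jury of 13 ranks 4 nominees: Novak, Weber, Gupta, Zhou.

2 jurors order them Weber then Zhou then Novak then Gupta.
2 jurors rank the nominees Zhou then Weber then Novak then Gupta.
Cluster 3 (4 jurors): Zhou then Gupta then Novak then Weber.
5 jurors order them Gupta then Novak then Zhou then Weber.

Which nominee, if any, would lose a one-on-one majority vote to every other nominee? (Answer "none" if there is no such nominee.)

Head-to-head results (13 jurors):
Novak vs Weber: Novak, 9–4.
Novak vs Gupta: 4 to 9, Gupta.
Novak vs Zhou: Zhou, 8–5.
Weber vs Gupta: 2+2 = 4 for Weber, 9 for Gupta — Gupta by 9–4.
Weber–Zhou: Zhou 11–2.
Gupta vs Zhou: Gupta is ranked higher on 5 ballots, Zhou on 8. Zhou wins 8–5.
Only Weber has no wins; Weber is the Condorcet loser.

Weber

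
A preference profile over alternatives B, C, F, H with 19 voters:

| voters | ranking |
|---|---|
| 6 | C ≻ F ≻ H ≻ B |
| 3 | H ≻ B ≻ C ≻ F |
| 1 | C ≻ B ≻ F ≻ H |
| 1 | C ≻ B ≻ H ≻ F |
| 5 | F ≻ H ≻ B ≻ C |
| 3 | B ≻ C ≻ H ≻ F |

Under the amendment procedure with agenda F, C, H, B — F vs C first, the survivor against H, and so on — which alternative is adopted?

Round 1: F vs C — 5–14, C advances.
Round 2: C vs H — 11–8, C advances.
Round 3: C vs B — 8–11, B advances.
The agenda winner is B.

B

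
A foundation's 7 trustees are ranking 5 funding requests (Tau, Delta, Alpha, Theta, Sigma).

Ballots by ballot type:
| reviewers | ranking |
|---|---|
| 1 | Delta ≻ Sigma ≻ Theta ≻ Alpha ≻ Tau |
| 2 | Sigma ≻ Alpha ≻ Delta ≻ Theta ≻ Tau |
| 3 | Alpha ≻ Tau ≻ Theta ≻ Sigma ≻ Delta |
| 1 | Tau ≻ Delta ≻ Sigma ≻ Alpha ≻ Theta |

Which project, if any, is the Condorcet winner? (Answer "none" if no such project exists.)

Pairwise majorities:
Tau vs Delta: Tau is ranked higher on 3+1 = 4 ballots, Delta on 3. Tau wins 4–3.
Tau vs Alpha: Tau is ranked higher on 1 ballot, Alpha on 6. Alpha wins 6–1.
Tau vs Theta: Tau wins 4–3.
Tau vs Sigma: Tau, 4–3.
Delta vs Alpha: Alpha wins 5–2.
Delta vs Theta: Delta wins 4–3.
Delta vs Sigma: 2 to 5, Sigma.
Alpha vs Theta: Alpha wins 6–1.
Alpha vs Sigma: 3 to 4, Sigma.
Theta vs Sigma: Sigma, 4–3.
No project is unbeaten: Tau loses to Alpha; Delta loses to Tau; Alpha loses to Sigma; Theta loses to Tau; Sigma loses to Tau. In particular Tau > Sigma > Alpha > Tau is a majority cycle — no Condorcet winner exists.

none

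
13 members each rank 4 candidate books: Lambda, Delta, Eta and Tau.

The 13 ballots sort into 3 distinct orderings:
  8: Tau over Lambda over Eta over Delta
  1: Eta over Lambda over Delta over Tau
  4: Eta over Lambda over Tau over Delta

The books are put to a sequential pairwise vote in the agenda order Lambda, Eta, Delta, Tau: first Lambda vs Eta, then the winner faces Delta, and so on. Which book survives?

Round 1: Lambda vs Eta — 8–5, Lambda advances.
Round 2: Lambda vs Delta — 13–0, Lambda advances.
Round 3: Lambda vs Tau — 5–8, Tau advances.
The agenda winner is Tau.

Tau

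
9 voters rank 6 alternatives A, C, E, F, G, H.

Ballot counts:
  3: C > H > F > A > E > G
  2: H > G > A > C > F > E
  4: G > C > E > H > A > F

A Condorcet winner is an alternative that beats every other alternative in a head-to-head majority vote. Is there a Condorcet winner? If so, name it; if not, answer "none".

Head-to-head results (9 voters):
A vs C: 2 for A, 7 for C — C by 7–2.
A vs E: A is ranked higher on 3+2 = 5 ballots, E on 4. A wins 5–4.
A vs F: 2+4 = 6 for A, 3 for F — A by 6–3.
A vs G: A preferred on 3 ballots; G wins 6–3.
A vs H: 0 to 9, H.
C vs E: C is ranked higher on 3+2+4 = 9 ballots, E on 0. C wins 9–0.
C vs F: C preferred on 3+2+4 = 9 ballots; C wins 9–0.
C vs G: 3 for C, 6 for G — G by 6–3.
C vs H: C is ranked higher on 3+4 = 7 ballots, H on 2. C wins 7–2.
E vs F: E preferred on 4 ballots; F wins 5–4.
E vs G: E preferred on 3 ballots; G wins 6–3.
E vs H: E preferred on 4 ballots; H wins 5–4.
F vs G: F preferred on 3 ballots; G wins 6–3.
F vs H: F is ranked higher on 0 ballots, H on 9. H wins 9–0.
G vs H: G is ranked higher on 4 ballots, H on 5. H wins 5–4.
Every alternative loses at least once (A loses to C; C loses to G; E loses to A; F loses to A; G loses to H; H loses to C). The majority relation contains the cycle C > H > G > C, so there is no Condorcet winner.

none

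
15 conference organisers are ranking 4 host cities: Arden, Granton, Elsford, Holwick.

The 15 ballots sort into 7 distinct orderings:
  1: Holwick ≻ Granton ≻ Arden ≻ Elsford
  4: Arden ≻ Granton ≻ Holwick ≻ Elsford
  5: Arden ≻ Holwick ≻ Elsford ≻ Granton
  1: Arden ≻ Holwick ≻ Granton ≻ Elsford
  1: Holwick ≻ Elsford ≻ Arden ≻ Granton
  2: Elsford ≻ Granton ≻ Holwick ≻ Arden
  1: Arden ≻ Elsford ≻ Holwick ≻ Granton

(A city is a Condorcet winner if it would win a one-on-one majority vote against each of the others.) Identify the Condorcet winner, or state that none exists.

Arden

Pairwise majorities:
Arden vs Granton: Arden, 12–3.
Arden vs Elsford: Arden wins 12–3.
Arden–Holwick: Arden 11–4.
Granton vs Elsford: Elsford wins 9–6.
Granton vs Holwick: Holwick, 9–6.
Elsford vs Holwick: Holwick wins 12–3.
Arden defeats every rival head-to-head and is the Condorcet winner.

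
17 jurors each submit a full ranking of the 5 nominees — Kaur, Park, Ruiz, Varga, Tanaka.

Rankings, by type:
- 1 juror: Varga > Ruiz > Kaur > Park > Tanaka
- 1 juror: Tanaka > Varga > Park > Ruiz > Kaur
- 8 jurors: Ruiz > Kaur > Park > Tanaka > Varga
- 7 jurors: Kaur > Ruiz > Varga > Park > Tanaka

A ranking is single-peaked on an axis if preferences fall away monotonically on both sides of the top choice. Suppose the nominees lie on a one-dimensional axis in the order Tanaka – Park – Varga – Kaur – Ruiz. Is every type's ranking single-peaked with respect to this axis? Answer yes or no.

Axis positions: Tanaka=1, Park=2, Varga=3, Kaur=4, Ruiz=5.
Type 1: ranking walks positions 3-5-4-2-1; Ruiz is ranked above Kaur even though Kaur lies between Ruiz and the peak Varga on the axis — preferences dip and rise again. Not single-peaked.
Type 2: ranking walks positions 1-3-2-5-4; Varga is ranked above Park even though Park lies between Varga and the peak Tanaka on the axis — preferences dip and rise again. Not single-peaked.
Type 3: ranking walks positions 5-4-2-1-3; Park is ranked above Varga even though Varga lies between Park and the peak Ruiz on the axis — preferences dip and rise again. Not single-peaked.
Type 4 (peak Kaur at position 4): ranking walks positions 4-5-3-2-1, expanding outward from the peak — single-peaked.
Type 1 violates single-peakedness, so the profile is not single-peaked on this axis.

no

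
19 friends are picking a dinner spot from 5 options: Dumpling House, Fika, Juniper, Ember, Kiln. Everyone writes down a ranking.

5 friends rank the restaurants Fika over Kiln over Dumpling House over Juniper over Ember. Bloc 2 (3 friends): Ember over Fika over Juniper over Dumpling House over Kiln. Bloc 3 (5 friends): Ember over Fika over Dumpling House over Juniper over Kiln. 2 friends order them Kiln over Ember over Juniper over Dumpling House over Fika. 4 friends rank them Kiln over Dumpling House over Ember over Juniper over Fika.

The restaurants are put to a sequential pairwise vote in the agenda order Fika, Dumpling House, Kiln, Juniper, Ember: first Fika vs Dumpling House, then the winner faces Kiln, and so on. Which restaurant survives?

Round 1: Fika vs Dumpling House — 13–6, Fika advances.
Round 2: Fika vs Kiln — 13–6, Fika advances.
Round 3: Fika vs Juniper — 13–6, Fika advances.
Round 4: Fika vs Ember — 5–14, Ember advances.
The agenda winner is Ember.

Ember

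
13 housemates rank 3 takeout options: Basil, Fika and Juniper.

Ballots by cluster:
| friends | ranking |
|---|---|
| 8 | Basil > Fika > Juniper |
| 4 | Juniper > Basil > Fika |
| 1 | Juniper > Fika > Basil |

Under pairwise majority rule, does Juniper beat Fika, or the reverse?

Ballots ranking Juniper above Fika: 4 + 1 = 5.
Ballots ranking Fika above Juniper: 13 − 5 = 8.
Fika wins the head-to-head 8–5.

Fika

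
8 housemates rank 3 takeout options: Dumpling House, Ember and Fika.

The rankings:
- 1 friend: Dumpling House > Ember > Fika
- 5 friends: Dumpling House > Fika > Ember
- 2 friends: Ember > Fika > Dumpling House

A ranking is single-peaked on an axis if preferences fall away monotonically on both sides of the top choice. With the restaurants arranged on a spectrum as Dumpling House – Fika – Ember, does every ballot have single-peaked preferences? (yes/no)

no

Axis positions: Dumpling House=1, Fika=2, Ember=3.
Type 1: ranking walks positions 1-3-2; Ember is ranked above Fika even though Fika lies between Ember and the peak Dumpling House on the axis — preferences dip and rise again. Not single-peaked.
Type 2 (peak Dumpling House at position 1): ranking walks positions 1-2-3, expanding outward from the peak — single-peaked.
Type 3 (peak Ember at position 3): ranking walks positions 3-2-1, expanding outward from the peak — single-peaked.
Type 1 violates single-peakedness, so the profile is not single-peaked on this axis.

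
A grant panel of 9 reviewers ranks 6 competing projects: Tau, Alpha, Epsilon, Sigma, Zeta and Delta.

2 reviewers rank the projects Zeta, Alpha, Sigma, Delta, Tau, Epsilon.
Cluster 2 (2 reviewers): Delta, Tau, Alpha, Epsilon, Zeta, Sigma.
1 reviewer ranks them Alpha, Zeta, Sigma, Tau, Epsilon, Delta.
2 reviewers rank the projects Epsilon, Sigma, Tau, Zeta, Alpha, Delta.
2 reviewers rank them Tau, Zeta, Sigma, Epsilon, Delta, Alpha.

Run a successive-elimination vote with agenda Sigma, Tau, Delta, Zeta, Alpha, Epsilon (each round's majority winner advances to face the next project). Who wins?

Round 1: Sigma vs Tau — 5–4, Sigma advances.
Round 2: Sigma vs Delta — 7–2, Sigma advances.
Round 3: Sigma vs Zeta — 2–7, Zeta advances.
Round 4: Zeta vs Alpha — 6–3, Zeta advances.
Round 5: Zeta vs Epsilon — 5–4, Zeta advances.
Zeta survives the agenda.

Zeta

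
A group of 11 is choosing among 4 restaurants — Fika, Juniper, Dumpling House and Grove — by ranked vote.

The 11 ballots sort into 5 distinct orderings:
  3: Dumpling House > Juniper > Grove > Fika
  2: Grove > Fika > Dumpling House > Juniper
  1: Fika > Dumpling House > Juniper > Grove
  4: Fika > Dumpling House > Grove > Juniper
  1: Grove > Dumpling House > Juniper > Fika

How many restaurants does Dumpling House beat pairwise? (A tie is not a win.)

2

Dumpling House against each rival (11 friends):
Dumpling House vs Fika: Fika, 7–4.
Dumpling House vs Juniper: Dumpling House, 11–0.
Dumpling House vs Grove: Dumpling House, 8–3.
Dumpling House beats Juniper, Grove; loses to Fika — 2 pairwise wins.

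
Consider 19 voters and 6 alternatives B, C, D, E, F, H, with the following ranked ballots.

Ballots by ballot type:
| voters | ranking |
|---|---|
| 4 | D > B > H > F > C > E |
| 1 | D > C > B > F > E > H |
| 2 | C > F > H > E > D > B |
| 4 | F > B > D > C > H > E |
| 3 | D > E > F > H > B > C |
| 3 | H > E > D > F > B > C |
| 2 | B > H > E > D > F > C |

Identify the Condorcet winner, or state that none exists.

D

Pairwise majorities:
B vs C: B wins 16–3.
B vs D: D, 13–6.
B vs E: B, 11–8.
B vs F: F, 12–7.
B–H: B 11–8.
C–D: D 17–2.
C vs E: C, 11–8.
C vs F: F, 16–3.
C vs H: H wins 12–7.
D vs E: D, 12–7.
D–F: D 13–6.
D vs H: D, 12–7.
E vs F: F, 11–8.
E vs H: H, 15–4.
F vs H: F, 10–9.
D defeats every rival head-to-head and is the Condorcet winner.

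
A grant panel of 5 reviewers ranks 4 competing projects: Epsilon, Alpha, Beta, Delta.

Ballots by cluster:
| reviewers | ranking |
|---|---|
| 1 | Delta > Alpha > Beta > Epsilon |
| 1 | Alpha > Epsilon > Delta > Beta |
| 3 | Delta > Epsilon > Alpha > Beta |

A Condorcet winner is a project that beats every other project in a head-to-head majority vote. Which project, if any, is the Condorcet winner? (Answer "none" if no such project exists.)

Delta

Head-to-head results (5 reviewers):
Epsilon vs Alpha: Epsilon preferred on 3 ballots; Epsilon wins 3–2.
Epsilon–Beta: Epsilon 4–1.
Epsilon vs Delta: Delta wins 4–1.
Alpha vs Beta: 1+1+3 = 5 for Alpha, 0 for Beta — Alpha by 5–0.
Alpha vs Delta: Alpha is ranked higher on 1 ballot, Delta on 4. Delta wins 4–1.
Beta vs Delta: Beta preferred on 0 ballots; Delta wins 5–0.
Delta defeats every rival head-to-head and is the Condorcet winner.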